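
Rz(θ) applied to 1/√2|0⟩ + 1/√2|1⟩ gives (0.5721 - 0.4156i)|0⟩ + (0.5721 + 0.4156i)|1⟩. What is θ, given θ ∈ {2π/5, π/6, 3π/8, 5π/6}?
2π/5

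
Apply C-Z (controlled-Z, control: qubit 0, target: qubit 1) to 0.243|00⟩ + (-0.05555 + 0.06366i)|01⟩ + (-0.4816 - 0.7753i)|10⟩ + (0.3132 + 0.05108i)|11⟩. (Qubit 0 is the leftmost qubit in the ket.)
0.243|00⟩ + (-0.05555 + 0.06366i)|01⟩ + (-0.4816 - 0.7753i)|10⟩ + (-0.3132 - 0.05108i)|11⟩

C-Z leaves the control-|0⟩ kets |00⟩, |01⟩ unchanged and applies Z to qubit 1 on the control-|1⟩ pair (|10⟩, |11⟩).
Z = [[1, 0], [0, -1]].
With a = amp(|10⟩) = (-0.4816 - 0.7753i) and b = amp(|11⟩) = (0.3132 + 0.05108i):
new amp(|10⟩) = (1)·a = (-0.4816 - 0.7753i)
new amp(|11⟩) = (-1)·b = (-0.3132 - 0.05108i)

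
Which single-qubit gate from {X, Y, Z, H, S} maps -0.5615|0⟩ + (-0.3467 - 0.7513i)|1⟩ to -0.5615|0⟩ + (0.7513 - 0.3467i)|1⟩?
S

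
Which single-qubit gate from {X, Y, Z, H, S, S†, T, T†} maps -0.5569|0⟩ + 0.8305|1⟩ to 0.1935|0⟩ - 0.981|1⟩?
H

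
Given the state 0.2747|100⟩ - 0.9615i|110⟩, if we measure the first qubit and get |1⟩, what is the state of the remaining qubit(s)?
0.2747|00⟩ - 0.9615i|10⟩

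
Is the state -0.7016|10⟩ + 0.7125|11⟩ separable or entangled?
Separable

Writing the state as a|00⟩ + b|01⟩ + c|10⟩ + d|11⟩, it is a product state iff ad − bc = 0.
Here (a, b, c, d) = (0, 0, -0.7016, 0.7125): ad − bc = (0)(0.7125) − (0)(-0.7016) = 0, so the state is separable.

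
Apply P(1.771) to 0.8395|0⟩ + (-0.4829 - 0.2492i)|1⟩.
0.8395|0⟩ + (0.3403 - 0.4237i)|1⟩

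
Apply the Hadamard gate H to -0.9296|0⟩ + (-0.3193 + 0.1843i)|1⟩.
(-0.8831 + 0.1303i)|0⟩ + (-0.4315 - 0.1303i)|1⟩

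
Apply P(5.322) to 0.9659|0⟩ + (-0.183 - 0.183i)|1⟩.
0.9659|0⟩ + (-0.2548 + 0.04526i)|1⟩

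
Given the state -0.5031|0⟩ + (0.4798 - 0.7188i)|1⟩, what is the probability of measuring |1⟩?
0.7469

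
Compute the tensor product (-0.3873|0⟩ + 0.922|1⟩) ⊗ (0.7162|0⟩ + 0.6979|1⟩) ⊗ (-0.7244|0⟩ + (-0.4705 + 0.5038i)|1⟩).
0.2009|000⟩ + (0.1305 - 0.1397i)|001⟩ + 0.1958|010⟩ + (0.1272 - 0.1362i)|011⟩ - 0.4783|100⟩ + (-0.3107 + 0.3327i)|101⟩ - 0.4661|110⟩ + (-0.3027 + 0.3242i)|111⟩

amp(|b₁b₂…⟩) = product of the factor amplitudes for bits b₁, b₂, …; only kets whose every factor amplitude is nonzero survive.
|000⟩: (-0.3873)(0.7162)(-0.7244) = 0.2009
|001⟩: (-0.3873)(0.7162)(-0.4705 + 0.5038i) = (0.1305 - 0.1397i)
|010⟩: (-0.3873)(0.6979)(-0.7244) = 0.1958
|011⟩: (-0.3873)(0.6979)(-0.4705 + 0.5038i) = (0.1272 - 0.1362i)
|100⟩: (0.922)(0.7162)(-0.7244) = -0.4783
|101⟩: (0.922)(0.7162)(-0.4705 + 0.5038i) = (-0.3107 + 0.3327i)
|110⟩: (0.922)(0.6979)(-0.7244) = -0.4661
|111⟩: (0.922)(0.6979)(-0.4705 + 0.5038i) = (-0.3027 + 0.3242i)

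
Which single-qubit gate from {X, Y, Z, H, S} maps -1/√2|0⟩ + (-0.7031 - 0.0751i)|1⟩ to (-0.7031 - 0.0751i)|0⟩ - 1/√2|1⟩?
X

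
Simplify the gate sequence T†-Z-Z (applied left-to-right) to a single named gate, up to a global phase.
T†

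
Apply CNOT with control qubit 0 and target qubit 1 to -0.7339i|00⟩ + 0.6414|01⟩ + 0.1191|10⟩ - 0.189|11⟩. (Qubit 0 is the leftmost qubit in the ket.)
-0.7339i|00⟩ + 0.6414|01⟩ - 0.189|10⟩ + 0.1191|11⟩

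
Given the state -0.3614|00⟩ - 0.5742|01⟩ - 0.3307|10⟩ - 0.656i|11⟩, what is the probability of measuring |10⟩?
0.1094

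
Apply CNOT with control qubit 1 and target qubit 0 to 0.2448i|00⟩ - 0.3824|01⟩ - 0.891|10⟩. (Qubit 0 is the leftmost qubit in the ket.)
0.2448i|00⟩ - 0.891|10⟩ - 0.3824|11⟩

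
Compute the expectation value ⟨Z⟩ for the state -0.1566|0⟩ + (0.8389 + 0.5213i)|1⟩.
-0.951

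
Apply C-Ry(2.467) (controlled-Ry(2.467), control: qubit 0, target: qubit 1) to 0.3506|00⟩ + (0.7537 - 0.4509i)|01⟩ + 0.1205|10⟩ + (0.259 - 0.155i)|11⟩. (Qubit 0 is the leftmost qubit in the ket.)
0.3506|00⟩ + (0.7537 - 0.4509i)|01⟩ + (-0.2045 + 0.1463i)|10⟩ + (0.1994 - 0.0513i)|11⟩

C-Ry(2.467) leaves the control-|0⟩ kets |00⟩, |01⟩ unchanged and applies Ry(2.467) to qubit 1 on the control-|1⟩ pair (|10⟩, |11⟩).
Ry(2.467) = [[cos(θ/2), −sin(θ/2)], [sin(θ/2), cos(θ/2)]]; θ = 2.467, cos(θ/2) ≈ 0.330937, sin(θ/2) ≈ 0.943653.
With a = amp(|10⟩) = 0.1205 and b = amp(|11⟩) = (0.259 - 0.155i):
new amp(|10⟩) = (0.330937)·a + (-0.943653)·b = (-0.2045 + 0.1463i)
new amp(|11⟩) = (0.943653)·a + (0.330937)·b = (0.1994 - 0.0513i)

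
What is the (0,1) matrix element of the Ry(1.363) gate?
-0.63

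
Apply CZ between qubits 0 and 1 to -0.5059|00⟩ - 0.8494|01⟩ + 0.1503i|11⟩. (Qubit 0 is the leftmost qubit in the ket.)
-0.5059|00⟩ - 0.8494|01⟩ - 0.1503i|11⟩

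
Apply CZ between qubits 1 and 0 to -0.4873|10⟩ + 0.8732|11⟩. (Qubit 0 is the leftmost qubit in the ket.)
-0.4873|10⟩ - 0.8732|11⟩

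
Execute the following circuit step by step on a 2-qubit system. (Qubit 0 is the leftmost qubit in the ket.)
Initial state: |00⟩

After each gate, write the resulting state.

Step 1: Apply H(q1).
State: 1/√2|00⟩ + 1/√2|01⟩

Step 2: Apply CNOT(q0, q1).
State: 1/√2|00⟩ + 1/√2|01⟩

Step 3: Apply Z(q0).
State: 1/√2|00⟩ + 1/√2|01⟩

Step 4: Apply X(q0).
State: 1/√2|10⟩ + 1/√2|11⟩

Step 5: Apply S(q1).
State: 1/√2|10⟩ + (1/√2)i|11⟩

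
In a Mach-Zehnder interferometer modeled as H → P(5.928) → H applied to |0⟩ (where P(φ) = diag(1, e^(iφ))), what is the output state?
(0.9688 - 0.1739i)|0⟩ + (0.03121 + 0.1739i)|1⟩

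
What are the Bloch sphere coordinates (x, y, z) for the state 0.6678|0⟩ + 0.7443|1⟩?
(0.9941, 0, -0.108)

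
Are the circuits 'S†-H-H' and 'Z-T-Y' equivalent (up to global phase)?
No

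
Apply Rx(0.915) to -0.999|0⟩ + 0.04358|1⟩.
(-0.8963 - 0.01925i)|0⟩ + (0.0391 + 0.4413i)|1⟩

Rx(0.915) = [[cos(θ/2), −i·sin(θ/2)], [−i·sin(θ/2), cos(θ/2)]]; θ = 0.915, cos(θ/2) ≈ 0.89716, sin(θ/2) ≈ 0.441707.
With a = amp(|0⟩) = -0.999 and b = amp(|1⟩) = 0.04358:
new amp(|0⟩) = (0.89716)·a + (-0.441707i)·b = (-0.8963 - 0.01925i)
new amp(|1⟩) = (-0.441707i)·a + (0.89716)·b = (0.0391 + 0.4413i)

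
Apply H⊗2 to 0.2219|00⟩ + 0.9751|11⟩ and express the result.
0.5985|00⟩ - 0.3766|01⟩ - 0.3766|10⟩ + 0.5985|11⟩

H⊗2 gives amp(|y⟩) = (1/2) Σ_x (−1)^(x·y) amp(|x⟩), where x·y is the number of positions in which both x and y have a 1.
|00⟩: (0.2219 + 0.9751)/2 = 0.5985
|01⟩: (0.2219 - 0.9751)/2 = -0.3766
|10⟩: (0.2219 - 0.9751)/2 = -0.3766
|11⟩: (0.2219 + 0.9751)/2 = 0.5985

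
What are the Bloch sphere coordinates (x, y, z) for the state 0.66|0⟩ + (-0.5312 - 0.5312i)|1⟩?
(-0.7012, -0.7012, -0.1287)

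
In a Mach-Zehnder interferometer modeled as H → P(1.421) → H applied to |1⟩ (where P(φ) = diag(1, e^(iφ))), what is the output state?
(0.4254 - 0.4944i)|0⟩ + (0.5746 + 0.4944i)|1⟩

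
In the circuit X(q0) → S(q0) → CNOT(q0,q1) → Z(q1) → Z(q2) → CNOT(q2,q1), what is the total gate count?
6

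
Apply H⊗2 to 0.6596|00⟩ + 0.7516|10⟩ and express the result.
0.7056|00⟩ + 0.7056|01⟩ - 0.046|10⟩ - 0.046|11⟩

H⊗2 gives amp(|y⟩) = (1/2) Σ_x (−1)^(x·y) amp(|x⟩), where x·y is the number of positions in which both x and y have a 1.
|00⟩: (0.6596 + 0.7516)/2 = 0.7056
|01⟩: (0.6596 + 0.7516)/2 = 0.7056
|10⟩: (0.6596 - 0.7516)/2 = -0.046
|11⟩: (0.6596 - 0.7516)/2 = -0.046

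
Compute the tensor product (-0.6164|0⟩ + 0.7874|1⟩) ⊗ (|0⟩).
-0.6164|00⟩ + 0.7874|10⟩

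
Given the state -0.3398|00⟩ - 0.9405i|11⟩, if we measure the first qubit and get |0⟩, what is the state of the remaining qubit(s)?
-|0⟩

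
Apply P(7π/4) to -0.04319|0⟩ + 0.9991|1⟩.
-0.04319|0⟩ + (0.7065 - 0.7065i)|1⟩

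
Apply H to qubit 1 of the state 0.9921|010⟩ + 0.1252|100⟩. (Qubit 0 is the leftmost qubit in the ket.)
0.7015|000⟩ - 0.7015|010⟩ + 0.08853|100⟩ + 0.08853|110⟩

H on qubit 1 mixes each pair of kets that differ only in qubit 1: amplitudes (a, b) of (|…0…⟩, |…1…⟩) become ((a + b)/√2, (a − b)/√2). Kets absent from the input have amplitude 0.
(|000⟩, |010⟩): (a, b) = (0, 0.9921) → (0.7015, -0.7015)
(|100⟩, |110⟩): (a, b) = (0.1252, 0) → (0.08853, 0.08853)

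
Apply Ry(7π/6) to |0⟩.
-0.2588|0⟩ + 0.9659|1⟩

Ry(7π/6) = [[cos(θ/2), −sin(θ/2)], [sin(θ/2), cos(θ/2)]]; θ = 7π/6, cos(θ/2) ≈ -0.258819, sin(θ/2) ≈ 0.965926.
With a = amp(|0⟩) = 1 and b = amp(|1⟩) = 0:
new amp(|0⟩) = (-0.258819)·a + (-0.965926)·b = -0.2588
new amp(|1⟩) = (0.965926)·a + (-0.258819)·b = 0.9659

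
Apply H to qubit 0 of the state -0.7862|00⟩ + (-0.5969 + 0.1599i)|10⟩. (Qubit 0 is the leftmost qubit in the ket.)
(-0.978 + 0.1131i)|00⟩ + (-0.1339 - 0.1131i)|10⟩

H on qubit 0 mixes each pair of kets that differ only in qubit 0: amplitudes (a, b) of (|…0…⟩, |…1…⟩) become ((a + b)/√2, (a − b)/√2). Kets absent from the input have amplitude 0.
(|00⟩, |10⟩): (a, b) = (-0.7862, (-0.5969 + 0.1599i)) → ((-0.978 + 0.1131i), (-0.1339 - 0.1131i))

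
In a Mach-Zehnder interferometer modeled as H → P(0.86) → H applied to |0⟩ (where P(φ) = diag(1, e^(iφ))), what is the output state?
(0.8262 + 0.3789i)|0⟩ + (0.1738 - 0.3789i)|1⟩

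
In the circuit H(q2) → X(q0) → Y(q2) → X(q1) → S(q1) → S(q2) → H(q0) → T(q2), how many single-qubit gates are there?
8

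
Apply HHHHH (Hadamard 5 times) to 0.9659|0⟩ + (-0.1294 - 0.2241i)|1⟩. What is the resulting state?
(0.5915 - 0.1585i)|0⟩ + (0.7745 + 0.1585i)|1⟩

H² = I, so H^5 = H: a single Hadamard. With (a, b) = (0.9659, (-0.1294 - 0.2241i)), H gives ((a + b)/√2, (a − b)/√2) = ((0.5915 - 0.1585i), (0.7745 + 0.1585i)).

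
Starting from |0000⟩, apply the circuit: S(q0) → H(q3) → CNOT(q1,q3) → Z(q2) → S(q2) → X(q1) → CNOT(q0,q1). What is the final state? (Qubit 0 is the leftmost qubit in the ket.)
1/√2|0100⟩ + 1/√2|0101⟩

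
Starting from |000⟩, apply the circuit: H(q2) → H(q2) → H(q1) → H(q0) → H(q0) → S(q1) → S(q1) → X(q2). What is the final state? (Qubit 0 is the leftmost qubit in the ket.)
1/√2|001⟩ - 1/√2|011⟩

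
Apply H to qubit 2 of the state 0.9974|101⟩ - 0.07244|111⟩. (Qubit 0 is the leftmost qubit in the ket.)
0.7053|100⟩ - 0.7053|101⟩ - 0.05122|110⟩ + 0.05122|111⟩

H on qubit 2 mixes each pair of kets that differ only in qubit 2: amplitudes (a, b) of (|…0…⟩, |…1…⟩) become ((a + b)/√2, (a − b)/√2). Kets absent from the input have amplitude 0.
(|100⟩, |101⟩): (a, b) = (0, 0.9974) → (0.7053, -0.7053)
(|110⟩, |111⟩): (a, b) = (0, -0.07244) → (-0.05122, 0.05122)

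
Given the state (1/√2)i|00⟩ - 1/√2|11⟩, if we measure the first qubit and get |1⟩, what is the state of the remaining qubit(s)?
-|1⟩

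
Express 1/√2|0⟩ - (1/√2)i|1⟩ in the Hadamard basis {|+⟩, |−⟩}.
(1/2 - (1/2)i)|+⟩ + (1/2 + (1/2)i)|−⟩

With |ψ⟩ = α|0⟩ + β|1⟩, the Hadamard-basis coefficients are ⟨+|ψ⟩ = (α + β)/√2 and ⟨−|ψ⟩ = (α − β)/√2.
Here α = 1/√2, β = -(1/√2)i: (α + β)/√2 = (1/2 - (1/2)i), (α − β)/√2 = (1/2 + (1/2)i).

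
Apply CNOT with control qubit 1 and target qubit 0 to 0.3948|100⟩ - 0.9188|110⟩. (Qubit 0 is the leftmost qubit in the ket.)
-0.9188|010⟩ + 0.3948|100⟩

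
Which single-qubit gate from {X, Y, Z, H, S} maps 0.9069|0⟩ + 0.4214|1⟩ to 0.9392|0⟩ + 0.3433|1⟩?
H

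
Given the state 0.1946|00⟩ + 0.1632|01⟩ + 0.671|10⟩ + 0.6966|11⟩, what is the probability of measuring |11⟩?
0.4853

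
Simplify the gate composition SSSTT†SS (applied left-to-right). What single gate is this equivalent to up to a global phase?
S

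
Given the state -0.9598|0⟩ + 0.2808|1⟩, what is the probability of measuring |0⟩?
0.9212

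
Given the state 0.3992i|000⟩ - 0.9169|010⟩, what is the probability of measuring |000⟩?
0.1594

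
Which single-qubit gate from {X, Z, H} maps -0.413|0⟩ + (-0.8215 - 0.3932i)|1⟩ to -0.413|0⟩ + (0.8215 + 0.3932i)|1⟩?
Z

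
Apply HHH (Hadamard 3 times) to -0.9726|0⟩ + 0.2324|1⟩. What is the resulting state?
-0.5234|0⟩ - 0.8521|1⟩

H² = I, so H^3 = H: a single Hadamard. With (a, b) = (-0.9726, 0.2324), H gives ((a + b)/√2, (a − b)/√2) = (-0.5234, -0.8521).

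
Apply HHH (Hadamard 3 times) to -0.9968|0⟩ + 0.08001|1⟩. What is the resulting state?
-0.6483|0⟩ - 0.7614|1⟩

H² = I, so H^3 = H: a single Hadamard. With (a, b) = (-0.9968, 0.08001), H gives ((a + b)/√2, (a − b)/√2) = (-0.6483, -0.7614).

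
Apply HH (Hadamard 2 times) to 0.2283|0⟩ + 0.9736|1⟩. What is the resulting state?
0.2283|0⟩ + 0.9736|1⟩

H² = I, so an even number of Hadamards cancels: H^2 = I and the state is unchanged.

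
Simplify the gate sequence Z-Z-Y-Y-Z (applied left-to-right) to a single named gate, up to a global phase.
Z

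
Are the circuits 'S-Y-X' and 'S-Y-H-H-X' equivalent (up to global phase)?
Yes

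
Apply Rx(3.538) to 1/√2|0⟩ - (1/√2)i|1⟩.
-0.8325|0⟩ - 0.554i|1⟩

Rx(3.538) = [[cos(θ/2), −i·sin(θ/2)], [−i·sin(θ/2), cos(θ/2)]]; θ = 3.538, cos(θ/2) ≈ -0.196908, sin(θ/2) ≈ 0.980422.
With a = amp(|0⟩) = 1/√2 and b = amp(|1⟩) = -(1/√2)i:
new amp(|0⟩) = (-0.196908)·a + (-0.980422i)·b = -0.8325
new amp(|1⟩) = (-0.980422i)·a + (-0.196908)·b = -0.554i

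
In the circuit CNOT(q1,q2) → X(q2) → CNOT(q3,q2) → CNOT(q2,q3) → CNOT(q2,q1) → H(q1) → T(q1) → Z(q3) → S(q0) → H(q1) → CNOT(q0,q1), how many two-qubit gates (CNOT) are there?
5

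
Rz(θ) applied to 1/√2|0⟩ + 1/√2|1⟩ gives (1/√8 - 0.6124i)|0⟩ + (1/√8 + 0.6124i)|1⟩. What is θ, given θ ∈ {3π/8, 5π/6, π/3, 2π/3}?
2π/3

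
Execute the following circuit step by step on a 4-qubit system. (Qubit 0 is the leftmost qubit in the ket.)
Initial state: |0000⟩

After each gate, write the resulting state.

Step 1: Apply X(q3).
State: |0001⟩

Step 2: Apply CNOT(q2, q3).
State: |0001⟩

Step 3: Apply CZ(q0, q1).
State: |0001⟩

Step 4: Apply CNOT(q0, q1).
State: |0001⟩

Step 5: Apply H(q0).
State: 1/√2|0001⟩ + 1/√2|1001⟩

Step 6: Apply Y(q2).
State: (1/√2)i|0011⟩ + (1/√2)i|1011⟩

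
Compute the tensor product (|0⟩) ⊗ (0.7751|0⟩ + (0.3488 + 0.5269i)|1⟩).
0.7751|00⟩ + (0.3488 + 0.5269i)|01⟩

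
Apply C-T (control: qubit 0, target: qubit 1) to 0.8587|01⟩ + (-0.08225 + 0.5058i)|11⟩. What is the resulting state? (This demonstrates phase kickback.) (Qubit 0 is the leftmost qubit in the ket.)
0.8587|01⟩ + (-0.4158 + 0.2995i)|11⟩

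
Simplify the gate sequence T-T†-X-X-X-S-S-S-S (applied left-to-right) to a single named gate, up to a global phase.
X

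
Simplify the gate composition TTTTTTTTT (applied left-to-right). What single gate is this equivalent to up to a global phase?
T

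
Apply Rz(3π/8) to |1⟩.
(0.8315 + 0.5556i)|1⟩

Rz(3π/8) = [[e^(−iθ/2), 0], [0, e^(iθ/2)]] with e^(±iθ/2) = cos(θ/2) ± i·sin(θ/2); θ = 3π/8, cos(θ/2) ≈ 0.83147, sin(θ/2) ≈ 0.55557.
With a = amp(|0⟩) = 0 and b = amp(|1⟩) = 1:
new amp(|0⟩) = (0.83147 - 0.55557i)·a = 0
new amp(|1⟩) = (0.83147 + 0.55557i)·b = (0.8315 + 0.5556i)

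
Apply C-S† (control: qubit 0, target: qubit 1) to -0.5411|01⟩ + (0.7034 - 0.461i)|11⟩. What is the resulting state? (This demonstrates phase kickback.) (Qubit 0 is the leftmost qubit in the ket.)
-0.5411|01⟩ + (-0.461 - 0.7034i)|11⟩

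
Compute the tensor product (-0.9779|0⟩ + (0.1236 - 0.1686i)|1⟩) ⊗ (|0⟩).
-0.9779|00⟩ + (0.1236 - 0.1686i)|10⟩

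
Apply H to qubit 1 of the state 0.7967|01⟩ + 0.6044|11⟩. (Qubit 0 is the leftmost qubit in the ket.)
0.5634|00⟩ - 0.5634|01⟩ + 0.4274|10⟩ - 0.4274|11⟩

H on qubit 1 mixes each pair of kets that differ only in qubit 1: amplitudes (a, b) of (|…0…⟩, |…1…⟩) become ((a + b)/√2, (a − b)/√2). Kets absent from the input have amplitude 0.
(|00⟩, |01⟩): (a, b) = (0, 0.7967) → (0.5634, -0.5634)
(|10⟩, |11⟩): (a, b) = (0, 0.6044) → (0.4274, -0.4274)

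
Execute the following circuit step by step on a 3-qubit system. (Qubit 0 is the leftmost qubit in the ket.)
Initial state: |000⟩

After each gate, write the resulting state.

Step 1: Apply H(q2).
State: 1/√2|000⟩ + 1/√2|001⟩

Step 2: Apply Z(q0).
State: 1/√2|000⟩ + 1/√2|001⟩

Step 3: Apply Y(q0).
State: (1/√2)i|100⟩ + (1/√2)i|101⟩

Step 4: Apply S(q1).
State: (1/√2)i|100⟩ + (1/√2)i|101⟩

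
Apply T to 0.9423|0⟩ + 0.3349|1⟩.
0.9423|0⟩ + (0.2368 + 0.2368i)|1⟩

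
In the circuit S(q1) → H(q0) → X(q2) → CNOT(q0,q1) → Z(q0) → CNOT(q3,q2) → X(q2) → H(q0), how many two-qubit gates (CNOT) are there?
2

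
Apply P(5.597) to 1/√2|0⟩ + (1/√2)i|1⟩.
1/√2|0⟩ + (0.448 + 0.5471i)|1⟩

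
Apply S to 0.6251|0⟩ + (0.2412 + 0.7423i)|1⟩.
0.6251|0⟩ + (-0.7423 + 0.2412i)|1⟩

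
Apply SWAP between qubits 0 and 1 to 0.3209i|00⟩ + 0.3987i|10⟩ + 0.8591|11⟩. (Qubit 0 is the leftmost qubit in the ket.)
0.3209i|00⟩ + 0.3987i|01⟩ + 0.8591|11⟩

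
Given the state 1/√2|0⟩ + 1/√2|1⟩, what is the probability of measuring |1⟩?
1/2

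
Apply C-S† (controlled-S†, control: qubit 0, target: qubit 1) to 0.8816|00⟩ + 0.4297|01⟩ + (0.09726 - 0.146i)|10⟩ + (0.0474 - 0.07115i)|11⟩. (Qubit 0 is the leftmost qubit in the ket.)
0.8816|00⟩ + 0.4297|01⟩ + (0.09726 - 0.146i)|10⟩ + (-0.07115 - 0.0474i)|11⟩

C-S† leaves the control-|0⟩ kets |00⟩, |01⟩ unchanged and applies S† to qubit 1 on the control-|1⟩ pair (|10⟩, |11⟩).
S† = [[1, 0], [0, -i]].
With a = amp(|10⟩) = (0.09726 - 0.146i) and b = amp(|11⟩) = (0.0474 - 0.07115i):
new amp(|10⟩) = (1)·a = (0.09726 - 0.146i)
new amp(|11⟩) = (-i)·b = (-0.07115 - 0.0474i)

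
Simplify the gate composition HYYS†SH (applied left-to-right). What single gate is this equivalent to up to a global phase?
I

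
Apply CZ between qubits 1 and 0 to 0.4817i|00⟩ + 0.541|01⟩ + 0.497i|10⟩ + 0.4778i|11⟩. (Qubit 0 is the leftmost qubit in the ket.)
0.4817i|00⟩ + 0.541|01⟩ + 0.497i|10⟩ - 0.4778i|11⟩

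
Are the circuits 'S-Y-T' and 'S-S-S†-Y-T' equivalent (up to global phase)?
Yes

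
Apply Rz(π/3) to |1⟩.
(0.866 + (1/2)i)|1⟩

Rz(π/3) = [[e^(−iθ/2), 0], [0, e^(iθ/2)]] with e^(±iθ/2) = cos(θ/2) ± i·sin(θ/2); θ = π/3, cos(θ/2) ≈ 0.866025, sin(θ/2) ≈ 0.5.
With a = amp(|0⟩) = 0 and b = amp(|1⟩) = 1:
new amp(|0⟩) = (0.866025 - 0.5i)·a = 0
new amp(|1⟩) = (0.866025 + 0.5i)·b = (0.866 + (1/2)i)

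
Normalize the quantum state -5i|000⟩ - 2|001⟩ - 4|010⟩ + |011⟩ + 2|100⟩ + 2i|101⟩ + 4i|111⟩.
-0.5976i|000⟩ - 0.239|001⟩ - 0.4781|010⟩ + 0.1195|011⟩ + 0.239|100⟩ + 0.239i|101⟩ + 0.4781i|111⟩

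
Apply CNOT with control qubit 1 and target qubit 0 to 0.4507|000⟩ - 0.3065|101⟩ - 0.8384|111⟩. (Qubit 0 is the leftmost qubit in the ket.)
0.4507|000⟩ - 0.8384|011⟩ - 0.3065|101⟩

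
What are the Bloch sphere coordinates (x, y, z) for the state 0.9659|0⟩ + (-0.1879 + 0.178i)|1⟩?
(-0.363, 0.3439, 0.866)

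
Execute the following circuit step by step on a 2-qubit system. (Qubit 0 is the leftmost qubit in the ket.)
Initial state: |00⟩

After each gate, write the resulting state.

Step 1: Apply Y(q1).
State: i|01⟩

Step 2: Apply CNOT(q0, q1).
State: i|01⟩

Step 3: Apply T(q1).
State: (-1/√2 + (1/√2)i)|01⟩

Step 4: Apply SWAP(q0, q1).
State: (-1/√2 + (1/√2)i)|10⟩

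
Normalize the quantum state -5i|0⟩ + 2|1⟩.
-0.9285i|0⟩ + 0.3714|1⟩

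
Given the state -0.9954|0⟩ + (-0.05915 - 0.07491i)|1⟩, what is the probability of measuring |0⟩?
0.9908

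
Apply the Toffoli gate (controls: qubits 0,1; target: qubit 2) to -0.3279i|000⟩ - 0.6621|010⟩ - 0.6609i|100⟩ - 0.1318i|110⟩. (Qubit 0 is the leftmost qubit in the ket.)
-0.3279i|000⟩ - 0.6621|010⟩ - 0.6609i|100⟩ - 0.1318i|111⟩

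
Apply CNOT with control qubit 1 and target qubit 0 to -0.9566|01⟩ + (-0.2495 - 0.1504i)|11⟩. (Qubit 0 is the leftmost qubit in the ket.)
(-0.2495 - 0.1504i)|01⟩ - 0.9566|11⟩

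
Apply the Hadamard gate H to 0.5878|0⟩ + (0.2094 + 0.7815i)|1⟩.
(0.5637 + 0.5526i)|0⟩ + (0.2676 - 0.5526i)|1⟩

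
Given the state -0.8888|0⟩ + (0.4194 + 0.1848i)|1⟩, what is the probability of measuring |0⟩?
0.79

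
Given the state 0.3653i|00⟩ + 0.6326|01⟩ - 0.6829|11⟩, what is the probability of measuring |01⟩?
0.4002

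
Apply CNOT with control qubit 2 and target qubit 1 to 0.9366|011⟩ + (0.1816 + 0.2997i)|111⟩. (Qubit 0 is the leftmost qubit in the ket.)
0.9366|001⟩ + (0.1816 + 0.2997i)|101⟩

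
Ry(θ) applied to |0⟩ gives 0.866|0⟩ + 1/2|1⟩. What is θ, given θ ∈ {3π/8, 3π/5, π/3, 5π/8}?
π/3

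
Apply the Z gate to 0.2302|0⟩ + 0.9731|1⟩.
0.2302|0⟩ - 0.9731|1⟩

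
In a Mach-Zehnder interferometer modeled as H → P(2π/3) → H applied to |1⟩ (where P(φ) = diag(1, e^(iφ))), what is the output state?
(0.75 - 0.433i)|0⟩ + (0.25 + 0.433i)|1⟩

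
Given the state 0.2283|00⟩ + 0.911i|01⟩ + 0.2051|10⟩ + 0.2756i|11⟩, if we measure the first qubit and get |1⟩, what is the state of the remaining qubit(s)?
0.597|0⟩ + 0.8022i|1⟩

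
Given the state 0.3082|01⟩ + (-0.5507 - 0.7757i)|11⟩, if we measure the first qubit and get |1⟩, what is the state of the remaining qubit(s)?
(-0.5789 - 0.8154i)|1⟩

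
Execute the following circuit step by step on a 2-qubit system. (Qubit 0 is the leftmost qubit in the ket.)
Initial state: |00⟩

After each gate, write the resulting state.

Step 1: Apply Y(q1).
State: i|01⟩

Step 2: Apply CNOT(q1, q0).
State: i|11⟩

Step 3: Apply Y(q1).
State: |10⟩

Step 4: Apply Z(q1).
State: |10⟩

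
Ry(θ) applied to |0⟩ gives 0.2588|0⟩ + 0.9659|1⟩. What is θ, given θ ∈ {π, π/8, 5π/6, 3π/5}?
5π/6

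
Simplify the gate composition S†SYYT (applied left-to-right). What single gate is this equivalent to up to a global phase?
T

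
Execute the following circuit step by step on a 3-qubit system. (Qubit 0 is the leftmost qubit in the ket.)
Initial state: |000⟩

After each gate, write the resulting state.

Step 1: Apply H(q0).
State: 1/√2|000⟩ + 1/√2|100⟩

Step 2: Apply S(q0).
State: 1/√2|000⟩ + (1/√2)i|100⟩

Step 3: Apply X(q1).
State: 1/√2|010⟩ + (1/√2)i|110⟩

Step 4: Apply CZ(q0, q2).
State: 1/√2|010⟩ + (1/√2)i|110⟩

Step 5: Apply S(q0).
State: 1/√2|010⟩ - 1/√2|110⟩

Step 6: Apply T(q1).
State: (1/2 + (1/2)i)|010⟩ + (-1/2 - (1/2)i)|110⟩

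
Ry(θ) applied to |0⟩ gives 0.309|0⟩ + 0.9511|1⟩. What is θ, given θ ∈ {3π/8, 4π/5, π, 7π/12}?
4π/5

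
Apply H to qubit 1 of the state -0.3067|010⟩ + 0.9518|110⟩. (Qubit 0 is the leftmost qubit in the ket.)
-0.2169|000⟩ + 0.2169|010⟩ + 0.673|100⟩ - 0.673|110⟩

H on qubit 1 mixes each pair of kets that differ only in qubit 1: amplitudes (a, b) of (|…0…⟩, |…1…⟩) become ((a + b)/√2, (a − b)/√2). Kets absent from the input have amplitude 0.
(|000⟩, |010⟩): (a, b) = (0, -0.3067) → (-0.2169, 0.2169)
(|100⟩, |110⟩): (a, b) = (0, 0.9518) → (0.673, -0.673)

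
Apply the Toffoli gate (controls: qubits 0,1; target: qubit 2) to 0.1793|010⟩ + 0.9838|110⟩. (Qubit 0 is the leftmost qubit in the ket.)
0.1793|010⟩ + 0.9838|111⟩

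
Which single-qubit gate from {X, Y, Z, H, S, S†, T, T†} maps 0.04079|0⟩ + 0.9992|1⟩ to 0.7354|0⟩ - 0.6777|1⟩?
H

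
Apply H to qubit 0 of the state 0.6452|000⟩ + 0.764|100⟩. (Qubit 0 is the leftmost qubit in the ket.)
0.9965|000⟩ - 0.084|100⟩

H on qubit 0 mixes each pair of kets that differ only in qubit 0: amplitudes (a, b) of (|…0…⟩, |…1…⟩) become ((a + b)/√2, (a − b)/√2). Kets absent from the input have amplitude 0.
(|000⟩, |100⟩): (a, b) = (0.6452, 0.764) → (0.9965, -0.084)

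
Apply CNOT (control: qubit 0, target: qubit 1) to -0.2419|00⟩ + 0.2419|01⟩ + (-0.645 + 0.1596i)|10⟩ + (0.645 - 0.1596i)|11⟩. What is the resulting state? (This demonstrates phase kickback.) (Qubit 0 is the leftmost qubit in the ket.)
-0.2419|00⟩ + 0.2419|01⟩ + (0.645 - 0.1596i)|10⟩ + (-0.645 + 0.1596i)|11⟩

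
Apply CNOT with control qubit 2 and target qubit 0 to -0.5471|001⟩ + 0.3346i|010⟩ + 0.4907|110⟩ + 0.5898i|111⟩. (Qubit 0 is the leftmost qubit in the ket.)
0.3346i|010⟩ + 0.5898i|011⟩ - 0.5471|101⟩ + 0.4907|110⟩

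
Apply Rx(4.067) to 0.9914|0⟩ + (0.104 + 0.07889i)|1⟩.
(-0.3719 - 0.09306i)|0⟩ + (-0.04642 - 0.9224i)|1⟩

Rx(4.067) = [[cos(θ/2), −i·sin(θ/2)], [−i·sin(θ/2), cos(θ/2)]]; θ = 4.067, cos(θ/2) ≈ -0.446369, sin(θ/2) ≈ 0.894849.
With a = amp(|0⟩) = 0.9914 and b = amp(|1⟩) = (0.104 + 0.07889i):
new amp(|0⟩) = (-0.446369)·a + (-0.894849i)·b = (-0.3719 - 0.09306i)
new amp(|1⟩) = (-0.894849i)·a + (-0.446369)·b = (-0.04642 - 0.9224i)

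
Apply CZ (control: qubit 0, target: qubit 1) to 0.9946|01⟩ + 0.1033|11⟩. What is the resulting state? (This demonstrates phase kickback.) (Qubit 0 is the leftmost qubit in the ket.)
0.9946|01⟩ - 0.1033|11⟩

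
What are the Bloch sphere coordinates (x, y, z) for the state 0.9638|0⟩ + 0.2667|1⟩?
(0.5141, 0, 0.8578)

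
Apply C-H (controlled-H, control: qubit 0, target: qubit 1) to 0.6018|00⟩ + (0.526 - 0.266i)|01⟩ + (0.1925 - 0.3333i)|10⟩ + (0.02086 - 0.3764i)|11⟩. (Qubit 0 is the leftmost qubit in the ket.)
0.6018|00⟩ + (0.526 - 0.266i)|01⟩ + (0.1509 - 0.5018i)|10⟩ + (0.1214 + 0.03048i)|11⟩

C-H leaves the control-|0⟩ kets |00⟩, |01⟩ unchanged and applies H to qubit 1 on the control-|1⟩ pair (|10⟩, |11⟩).
H = [[1/√2, 1/√2], [1/√2, -1/√2]].
With a = amp(|10⟩) = (0.1925 - 0.3333i) and b = amp(|11⟩) = (0.02086 - 0.3764i):
new amp(|10⟩) = (1/√2)·a + (1/√2)·b = (0.1509 - 0.5018i)
new amp(|11⟩) = (1/√2)·a + (-1/√2)·b = (0.1214 + 0.03048i)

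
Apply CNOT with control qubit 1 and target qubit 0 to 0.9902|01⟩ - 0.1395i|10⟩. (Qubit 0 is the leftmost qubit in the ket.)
-0.1395i|10⟩ + 0.9902|11⟩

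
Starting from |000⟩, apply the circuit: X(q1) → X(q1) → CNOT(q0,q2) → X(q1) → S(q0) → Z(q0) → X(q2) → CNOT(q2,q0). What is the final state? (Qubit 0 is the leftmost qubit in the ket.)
|111⟩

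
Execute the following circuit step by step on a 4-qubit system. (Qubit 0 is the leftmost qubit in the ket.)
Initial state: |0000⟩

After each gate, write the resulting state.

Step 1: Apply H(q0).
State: 1/√2|0000⟩ + 1/√2|1000⟩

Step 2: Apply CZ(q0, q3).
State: 1/√2|0000⟩ + 1/√2|1000⟩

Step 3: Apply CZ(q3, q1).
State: 1/√2|0000⟩ + 1/√2|1000⟩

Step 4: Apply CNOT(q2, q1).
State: 1/√2|0000⟩ + 1/√2|1000⟩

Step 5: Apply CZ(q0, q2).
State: 1/√2|0000⟩ + 1/√2|1000⟩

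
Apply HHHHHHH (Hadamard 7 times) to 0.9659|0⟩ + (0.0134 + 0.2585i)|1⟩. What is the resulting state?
(0.6925 + 0.1828i)|0⟩ + (0.6735 - 0.1828i)|1⟩

H² = I, so H^7 = H: a single Hadamard. With (a, b) = (0.9659, (0.0134 + 0.2585i)), H gives ((a + b)/√2, (a − b)/√2) = ((0.6925 + 0.1828i), (0.6735 - 0.1828i)).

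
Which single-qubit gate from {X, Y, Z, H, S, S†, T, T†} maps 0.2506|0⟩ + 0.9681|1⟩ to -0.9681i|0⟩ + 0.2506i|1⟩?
Y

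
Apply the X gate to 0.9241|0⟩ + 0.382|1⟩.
0.382|0⟩ + 0.9241|1⟩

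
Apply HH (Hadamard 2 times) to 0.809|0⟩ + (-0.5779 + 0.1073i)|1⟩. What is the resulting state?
0.809|0⟩ + (-0.5779 + 0.1073i)|1⟩

H² = I, so an even number of Hadamards cancels: H^2 = I and the state is unchanged.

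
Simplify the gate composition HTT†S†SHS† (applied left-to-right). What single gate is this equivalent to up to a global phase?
S†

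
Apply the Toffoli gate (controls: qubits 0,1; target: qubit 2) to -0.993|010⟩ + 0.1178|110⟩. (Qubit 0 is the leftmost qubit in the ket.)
-0.993|010⟩ + 0.1178|111⟩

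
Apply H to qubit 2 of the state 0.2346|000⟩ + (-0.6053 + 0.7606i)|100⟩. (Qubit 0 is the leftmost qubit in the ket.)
0.1659|000⟩ + 0.1659|001⟩ + (-0.428 + 0.5378i)|100⟩ + (-0.428 + 0.5378i)|101⟩

H on qubit 2 mixes each pair of kets that differ only in qubit 2: amplitudes (a, b) of (|…0…⟩, |…1…⟩) become ((a + b)/√2, (a − b)/√2). Kets absent from the input have amplitude 0.
(|000⟩, |001⟩): (a, b) = (0.2346, 0) → (0.1659, 0.1659)
(|100⟩, |101⟩): (a, b) = ((-0.6053 + 0.7606i), 0) → ((-0.428 + 0.5378i), (-0.428 + 0.5378i))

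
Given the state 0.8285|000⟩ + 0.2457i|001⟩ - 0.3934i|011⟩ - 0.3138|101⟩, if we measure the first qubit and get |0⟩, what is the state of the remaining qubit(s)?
0.8726|00⟩ + 0.2588i|01⟩ - 0.4143i|11⟩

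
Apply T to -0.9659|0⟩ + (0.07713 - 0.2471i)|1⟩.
-0.9659|0⟩ + (0.2293 - 0.1202i)|1⟩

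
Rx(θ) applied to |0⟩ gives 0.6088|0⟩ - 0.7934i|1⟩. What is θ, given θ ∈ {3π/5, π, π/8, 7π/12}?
7π/12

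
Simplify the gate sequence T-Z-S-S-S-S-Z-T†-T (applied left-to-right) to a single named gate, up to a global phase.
T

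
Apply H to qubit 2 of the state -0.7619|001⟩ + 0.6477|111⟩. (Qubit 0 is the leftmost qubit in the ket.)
-0.5387|000⟩ + 0.5387|001⟩ + 0.458|110⟩ - 0.458|111⟩

H on qubit 2 mixes each pair of kets that differ only in qubit 2: amplitudes (a, b) of (|…0…⟩, |…1…⟩) become ((a + b)/√2, (a − b)/√2). Kets absent from the input have amplitude 0.
(|000⟩, |001⟩): (a, b) = (0, -0.7619) → (-0.5387, 0.5387)
(|110⟩, |111⟩): (a, b) = (0, 0.6477) → (0.458, -0.458)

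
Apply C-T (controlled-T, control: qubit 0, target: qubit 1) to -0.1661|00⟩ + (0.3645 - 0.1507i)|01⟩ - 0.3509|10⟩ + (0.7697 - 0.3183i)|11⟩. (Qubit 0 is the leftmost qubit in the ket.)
-0.1661|00⟩ + (0.3645 - 0.1507i)|01⟩ - 0.3509|10⟩ + (0.7693 + 0.3192i)|11⟩

C-T leaves the control-|0⟩ kets |00⟩, |01⟩ unchanged and applies T to qubit 1 on the control-|1⟩ pair (|10⟩, |11⟩).
T = [[1, 0], [0, (1/√2 + (1/√2)i)]].
With a = amp(|10⟩) = -0.3509 and b = amp(|11⟩) = (0.7697 - 0.3183i):
new amp(|10⟩) = (1)·a = -0.3509
new amp(|11⟩) = (1/√2 + (1/√2)i)·b = (0.7693 + 0.3192i)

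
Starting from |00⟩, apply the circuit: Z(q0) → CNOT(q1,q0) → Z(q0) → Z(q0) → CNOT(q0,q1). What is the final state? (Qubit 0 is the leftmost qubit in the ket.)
|00⟩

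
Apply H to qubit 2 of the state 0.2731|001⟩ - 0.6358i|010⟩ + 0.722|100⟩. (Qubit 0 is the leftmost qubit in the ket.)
0.1931|000⟩ - 0.1931|001⟩ - 0.4496i|010⟩ - 0.4496i|011⟩ + 0.5105|100⟩ + 0.5105|101⟩

H on qubit 2 mixes each pair of kets that differ only in qubit 2: amplitudes (a, b) of (|…0…⟩, |…1…⟩) become ((a + b)/√2, (a − b)/√2). Kets absent from the input have amplitude 0.
(|000⟩, |001⟩): (a, b) = (0, 0.2731) → (0.1931, -0.1931)
(|010⟩, |011⟩): (a, b) = (-0.6358i, 0) → (-0.4496i, -0.4496i)
(|100⟩, |101⟩): (a, b) = (0.722, 0) → (0.5105, 0.5105)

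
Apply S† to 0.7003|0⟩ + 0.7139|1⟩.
0.7003|0⟩ - 0.7139i|1⟩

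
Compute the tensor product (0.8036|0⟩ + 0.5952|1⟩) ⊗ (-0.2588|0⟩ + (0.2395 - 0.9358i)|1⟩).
-0.208|00⟩ + (0.1925 - 0.752i)|01⟩ - 0.154|10⟩ + (0.1426 - 0.557i)|11⟩

amp(|b₁b₂…⟩) = product of the factor amplitudes for bits b₁, b₂, …; only kets whose every factor amplitude is nonzero survive.
|00⟩: (0.8036)(-0.2588) = -0.208
|01⟩: (0.8036)(0.2395 - 0.9358i) = (0.1925 - 0.752i)
|10⟩: (0.5952)(-0.2588) = -0.154
|11⟩: (0.5952)(0.2395 - 0.9358i) = (0.1426 - 0.557i)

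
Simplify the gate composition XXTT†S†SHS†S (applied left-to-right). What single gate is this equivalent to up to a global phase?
H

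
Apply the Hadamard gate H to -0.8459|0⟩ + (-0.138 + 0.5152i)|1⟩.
(-0.6957 + 0.3643i)|0⟩ + (-0.5006 - 0.3643i)|1⟩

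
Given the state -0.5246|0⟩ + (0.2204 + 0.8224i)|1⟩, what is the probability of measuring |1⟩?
0.7249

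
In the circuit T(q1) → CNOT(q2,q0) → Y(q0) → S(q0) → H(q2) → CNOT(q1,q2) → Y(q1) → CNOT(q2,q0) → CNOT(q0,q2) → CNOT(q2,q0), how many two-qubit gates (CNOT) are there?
5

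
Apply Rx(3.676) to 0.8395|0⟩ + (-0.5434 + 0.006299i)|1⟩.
(-0.2156 + 0.5241i)|0⟩ + (0.1435 - 0.8114i)|1⟩

Rx(3.676) = [[cos(θ/2), −i·sin(θ/2)], [−i·sin(θ/2), cos(θ/2)]]; θ = 3.676, cos(θ/2) ≈ -0.264035, sin(θ/2) ≈ 0.964513.
With a = amp(|0⟩) = 0.8395 and b = amp(|1⟩) = (-0.5434 + 0.006299i):
new amp(|0⟩) = (-0.264035)·a + (-0.964513i)·b = (-0.2156 + 0.5241i)
new amp(|1⟩) = (-0.964513i)·a + (-0.264035)·b = (0.1435 - 0.8114i)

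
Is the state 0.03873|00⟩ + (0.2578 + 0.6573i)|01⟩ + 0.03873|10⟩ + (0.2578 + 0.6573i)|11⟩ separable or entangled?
Separable

Writing the state as a|00⟩ + b|01⟩ + c|10⟩ + d|11⟩, it is a product state iff ad − bc = 0.
Here (a, b, c, d) = (0.03873, (0.2578 + 0.6573i), 0.03873, (0.2578 + 0.6573i)): ad − bc = (0.03873)(0.2578 + 0.6573i) − (0.2578 + 0.6573i)(0.03873) = 0, so the state is separable.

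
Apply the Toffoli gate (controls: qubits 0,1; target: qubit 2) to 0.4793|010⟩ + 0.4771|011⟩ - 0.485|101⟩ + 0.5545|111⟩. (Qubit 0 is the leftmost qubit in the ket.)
0.4793|010⟩ + 0.4771|011⟩ - 0.485|101⟩ + 0.5545|110⟩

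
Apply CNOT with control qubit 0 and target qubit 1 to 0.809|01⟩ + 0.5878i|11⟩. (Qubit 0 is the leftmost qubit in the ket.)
0.809|01⟩ + 0.5878i|10⟩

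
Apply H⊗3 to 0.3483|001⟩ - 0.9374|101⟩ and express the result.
-0.2083|000⟩ + 0.2083|001⟩ - 0.2083|010⟩ + 0.2083|011⟩ + 0.4546|100⟩ - 0.4546|101⟩ + 0.4546|110⟩ - 0.4546|111⟩

H⊗3 gives amp(|y⟩) = (1/2√2) Σ_x (−1)^(x·y) amp(|x⟩), where x·y is the number of positions in which both x and y have a 1.
|000⟩: (0.3483 - 0.9374)/(2√2) = -0.2083
|001⟩: (-0.3483 + 0.9374)/(2√2) = 0.2083
|010⟩: (0.3483 - 0.9374)/(2√2) = -0.2083
|011⟩: (-0.3483 + 0.9374)/(2√2) = 0.2083
|100⟩: (0.3483 + 0.9374)/(2√2) = 0.4546
|101⟩: (-0.3483 - 0.9374)/(2√2) = -0.4546
|110⟩: (0.3483 + 0.9374)/(2√2) = 0.4546
|111⟩: (-0.3483 - 0.9374)/(2√2) = -0.4546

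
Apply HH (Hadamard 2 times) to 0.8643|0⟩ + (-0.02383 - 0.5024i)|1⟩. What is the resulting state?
0.8643|0⟩ + (-0.02383 - 0.5024i)|1⟩

H² = I, so an even number of Hadamards cancels: H^2 = I and the state is unchanged.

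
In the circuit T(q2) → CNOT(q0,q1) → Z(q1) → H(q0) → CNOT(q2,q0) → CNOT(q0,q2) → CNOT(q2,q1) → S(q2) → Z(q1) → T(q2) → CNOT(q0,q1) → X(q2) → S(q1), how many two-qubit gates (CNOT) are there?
5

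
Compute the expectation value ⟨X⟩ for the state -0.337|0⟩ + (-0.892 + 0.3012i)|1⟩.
0.6012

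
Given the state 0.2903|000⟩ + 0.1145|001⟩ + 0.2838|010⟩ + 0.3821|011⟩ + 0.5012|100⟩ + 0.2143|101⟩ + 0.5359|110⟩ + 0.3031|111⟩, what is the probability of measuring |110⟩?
0.2872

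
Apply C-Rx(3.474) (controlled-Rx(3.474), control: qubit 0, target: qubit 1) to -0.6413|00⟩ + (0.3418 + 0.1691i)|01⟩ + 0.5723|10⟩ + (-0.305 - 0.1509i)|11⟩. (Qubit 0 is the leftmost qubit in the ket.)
-0.6413|00⟩ + (0.3418 + 0.1691i)|01⟩ + (-0.2435 + 0.3008i)|10⟩ + (0.05046 - 0.5394i)|11⟩

C-Rx(3.474) leaves the control-|0⟩ kets |00⟩, |01⟩ unchanged and applies Rx(3.474) to qubit 1 on the control-|1⟩ pair (|10⟩, |11⟩).
Rx(3.474) = [[cos(θ/2), −i·sin(θ/2)], [−i·sin(θ/2), cos(θ/2)]]; θ = 3.474, cos(θ/2) ≈ -0.16544, sin(θ/2) ≈ 0.98622.
With a = amp(|10⟩) = 0.5723 and b = amp(|11⟩) = (-0.305 - 0.1509i):
new amp(|10⟩) = (-0.16544)·a + (-0.98622i)·b = (-0.2435 + 0.3008i)
new amp(|11⟩) = (-0.98622i)·a + (-0.16544)·b = (0.05046 - 0.5394i)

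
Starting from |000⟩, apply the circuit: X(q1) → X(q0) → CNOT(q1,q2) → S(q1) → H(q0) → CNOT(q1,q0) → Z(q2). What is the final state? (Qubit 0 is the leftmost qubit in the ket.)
(1/√2)i|011⟩ - (1/√2)i|111⟩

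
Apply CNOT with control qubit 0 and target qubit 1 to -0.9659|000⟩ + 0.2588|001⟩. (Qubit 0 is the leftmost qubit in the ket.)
-0.9659|000⟩ + 0.2588|001⟩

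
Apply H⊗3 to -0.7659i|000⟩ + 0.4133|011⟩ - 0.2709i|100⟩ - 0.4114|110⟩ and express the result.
(0.0006718 - 0.3666i)|000⟩ + (-0.2916 - 0.3666i)|001⟩ + (-0.0006718 - 0.3666i)|010⟩ + (0.2916 - 0.3666i)|011⟩ + (0.2916 - 0.175i)|100⟩ + (-0.0006718 - 0.175i)|101⟩ + (-0.2916 - 0.175i)|110⟩ + (0.0006718 - 0.175i)|111⟩

H⊗3 gives amp(|y⟩) = (1/2√2) Σ_x (−1)^(x·y) amp(|x⟩), where x·y is the number of positions in which both x and y have a 1.
|000⟩: (-0.7659i + 0.4133 - 0.2709i - 0.4114)/(2√2) = (0.0006718 - 0.3666i)
|001⟩: (-0.7659i - 0.4133 - 0.2709i - 0.4114)/(2√2) = (-0.2916 - 0.3666i)
|010⟩: (-0.7659i - 0.4133 - 0.2709i + 0.4114)/(2√2) = (-0.0006718 - 0.3666i)
|011⟩: (-0.7659i + 0.4133 - 0.2709i + 0.4114)/(2√2) = (0.2916 - 0.3666i)
|100⟩: (-0.7659i + 0.4133 + 0.2709i + 0.4114)/(2√2) = (0.2916 - 0.175i)
|101⟩: (-0.7659i - 0.4133 + 0.2709i + 0.4114)/(2√2) = (-0.0006718 - 0.175i)
|110⟩: (-0.7659i - 0.4133 + 0.2709i - 0.4114)/(2√2) = (-0.2916 - 0.175i)
|111⟩: (-0.7659i + 0.4133 + 0.2709i - 0.4114)/(2√2) = (0.0006718 - 0.175i)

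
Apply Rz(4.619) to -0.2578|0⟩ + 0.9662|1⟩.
(0.1736 + 0.1906i)|0⟩ + (-0.6506 + 0.7144i)|1⟩

Rz(4.619) = [[e^(−iθ/2), 0], [0, e^(iθ/2)]] with e^(±iθ/2) = cos(θ/2) ± i·sin(θ/2); θ = 4.619, cos(θ/2) ≈ -0.67333, sin(θ/2) ≈ 0.739342.
With a = amp(|0⟩) = -0.2578 and b = amp(|1⟩) = 0.9662:
new amp(|0⟩) = (-0.67333 - 0.739342i)·a = (0.1736 + 0.1906i)
new amp(|1⟩) = (-0.67333 + 0.739342i)·b = (-0.6506 + 0.7144i)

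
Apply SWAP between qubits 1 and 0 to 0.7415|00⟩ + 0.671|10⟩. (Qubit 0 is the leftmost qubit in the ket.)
0.7415|00⟩ + 0.671|01⟩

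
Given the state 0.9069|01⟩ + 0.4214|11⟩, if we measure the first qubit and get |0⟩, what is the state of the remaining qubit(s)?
|1⟩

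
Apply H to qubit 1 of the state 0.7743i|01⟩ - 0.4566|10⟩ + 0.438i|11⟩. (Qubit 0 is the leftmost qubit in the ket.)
0.5475i|00⟩ - 0.5475i|01⟩ + (-0.3229 + 0.3097i)|10⟩ + (-0.3229 - 0.3097i)|11⟩

H on qubit 1 mixes each pair of kets that differ only in qubit 1: amplitudes (a, b) of (|…0…⟩, |…1…⟩) become ((a + b)/√2, (a − b)/√2). Kets absent from the input have amplitude 0.
(|00⟩, |01⟩): (a, b) = (0, 0.7743i) → (0.5475i, -0.5475i)
(|10⟩, |11⟩): (a, b) = (-0.4566, 0.438i) → ((-0.3229 + 0.3097i), (-0.3229 - 0.3097i))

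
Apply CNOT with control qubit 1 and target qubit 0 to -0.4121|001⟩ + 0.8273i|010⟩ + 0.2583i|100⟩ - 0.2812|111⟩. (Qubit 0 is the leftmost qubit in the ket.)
-0.4121|001⟩ - 0.2812|011⟩ + 0.2583i|100⟩ + 0.8273i|110⟩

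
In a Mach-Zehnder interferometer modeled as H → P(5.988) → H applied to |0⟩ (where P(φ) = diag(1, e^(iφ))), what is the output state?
(0.9784 - 0.1455i)|0⟩ + (0.02163 + 0.1455i)|1⟩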